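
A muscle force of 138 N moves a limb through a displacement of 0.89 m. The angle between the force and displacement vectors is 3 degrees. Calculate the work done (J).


W = F * d * cos(theta)
theta = 3 deg = 0.0524 rad
cos(theta) = 0.9986
W = 138 * 0.89 * 0.9986
W = 122.6517


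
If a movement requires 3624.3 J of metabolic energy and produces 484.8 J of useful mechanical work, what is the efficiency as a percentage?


eta = (W_mech / E_meta) * 100
eta = (484.8 / 3624.3) * 100
ratio = 0.1338
eta = 13.3764


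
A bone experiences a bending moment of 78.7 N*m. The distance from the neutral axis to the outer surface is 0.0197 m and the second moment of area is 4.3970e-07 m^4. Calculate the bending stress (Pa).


sigma = M * c / I
sigma = 78.7 * 0.0197 / 4.3970e-07
M * c = 1.5504
sigma = 3.5260e+06


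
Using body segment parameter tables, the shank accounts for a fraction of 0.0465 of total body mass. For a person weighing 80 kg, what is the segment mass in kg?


m_segment = body_mass * fraction
m_segment = 80 * 0.0465
m_segment = 3.7200


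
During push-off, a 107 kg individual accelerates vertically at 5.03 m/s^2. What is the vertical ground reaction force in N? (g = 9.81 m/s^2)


GRF = m * (g + a)
GRF = 107 * (9.81 + 5.03)
GRF = 107 * 14.8400
GRF = 1587.8800


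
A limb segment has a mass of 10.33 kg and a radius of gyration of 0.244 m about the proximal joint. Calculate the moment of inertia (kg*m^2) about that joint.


I = m * k^2
I = 10.33 * 0.244^2
k^2 = 0.0595
I = 0.6150


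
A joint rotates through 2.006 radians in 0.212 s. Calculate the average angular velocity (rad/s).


omega = delta_theta / delta_t
omega = 2.006 / 0.212
omega = 9.4623


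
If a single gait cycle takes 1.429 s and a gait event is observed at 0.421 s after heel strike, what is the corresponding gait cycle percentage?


pct = (event_time / cycle_time) * 100
pct = (0.421 / 1.429) * 100
ratio = 0.2946
pct = 29.4612


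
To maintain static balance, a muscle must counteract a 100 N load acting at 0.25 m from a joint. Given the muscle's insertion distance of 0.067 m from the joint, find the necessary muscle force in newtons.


F_muscle = W * d_load / d_muscle
F_muscle = 100 * 0.25 / 0.067
Numerator = 25.0000
F_muscle = 373.1343


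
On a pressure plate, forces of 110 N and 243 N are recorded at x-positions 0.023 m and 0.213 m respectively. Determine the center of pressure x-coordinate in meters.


COP_x = (F1*x1 + F2*x2) / (F1 + F2)
COP_x = (110*0.023 + 243*0.213) / (110 + 243)
Numerator = 54.2890
Denominator = 353
COP_x = 0.1538


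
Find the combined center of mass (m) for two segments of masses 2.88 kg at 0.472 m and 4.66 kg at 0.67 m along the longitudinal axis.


COM = (m1*x1 + m2*x2) / (m1 + m2)
COM = (2.88*0.472 + 4.66*0.67) / (2.88 + 4.66)
Numerator = 4.4816
Denominator = 7.5400
COM = 0.5944


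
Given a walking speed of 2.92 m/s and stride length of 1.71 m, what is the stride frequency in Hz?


f = v / stride_length
f = 2.92 / 1.71
f = 1.7076


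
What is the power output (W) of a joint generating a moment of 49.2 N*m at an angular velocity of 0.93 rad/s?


P = M * omega
P = 49.2 * 0.93
P = 45.7560


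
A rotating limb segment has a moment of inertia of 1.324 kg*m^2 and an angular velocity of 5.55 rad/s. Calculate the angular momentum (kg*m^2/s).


L = I * omega
L = 1.324 * 5.55
L = 7.3482


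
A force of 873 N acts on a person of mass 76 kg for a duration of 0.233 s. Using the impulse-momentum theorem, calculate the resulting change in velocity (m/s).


J = F * dt = 873 * 0.233 = 203.4090 N*s
delta_v = J / m
delta_v = 203.4090 / 76
delta_v = 2.6764


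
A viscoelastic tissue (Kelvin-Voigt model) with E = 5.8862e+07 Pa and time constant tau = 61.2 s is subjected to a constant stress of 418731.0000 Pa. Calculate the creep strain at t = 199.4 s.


epsilon(t) = (sigma/E) * (1 - exp(-t/tau))
sigma/E = 418731.0000 / 5.8862e+07 = 0.0071
exp(-t/tau) = exp(-199.4 / 61.2) = 0.0385
epsilon = 0.0071 * (1 - 0.0385)
epsilon = 0.0068


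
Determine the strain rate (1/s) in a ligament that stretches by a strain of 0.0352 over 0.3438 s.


strain_rate = delta_strain / delta_t
strain_rate = 0.0352 / 0.3438
strain_rate = 0.1024


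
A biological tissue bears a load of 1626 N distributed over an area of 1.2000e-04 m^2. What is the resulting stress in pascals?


stress = F / A
stress = 1626 / 1.2000e-04
stress = 1.3550e+07


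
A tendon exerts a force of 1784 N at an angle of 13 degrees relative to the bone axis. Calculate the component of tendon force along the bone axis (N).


F_eff = F_tendon * cos(theta)
theta = 13 deg = 0.2269 rad
cos(theta) = 0.9744
F_eff = 1784 * 0.9744
F_eff = 1738.2762


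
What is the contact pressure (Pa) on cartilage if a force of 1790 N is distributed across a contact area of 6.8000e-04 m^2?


P = F / A
P = 1790 / 6.8000e-04
P = 2.6324e+06


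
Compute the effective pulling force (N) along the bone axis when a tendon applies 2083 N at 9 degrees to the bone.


F_eff = F_tendon * cos(theta)
theta = 9 deg = 0.1571 rad
cos(theta) = 0.9877
F_eff = 2083 * 0.9877
F_eff = 2057.3548


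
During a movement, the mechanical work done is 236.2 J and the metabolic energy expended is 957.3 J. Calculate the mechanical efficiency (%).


eta = (W_mech / E_meta) * 100
eta = (236.2 / 957.3) * 100
ratio = 0.2467
eta = 24.6736


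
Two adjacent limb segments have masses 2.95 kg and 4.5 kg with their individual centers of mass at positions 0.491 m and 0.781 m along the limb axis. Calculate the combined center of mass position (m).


COM = (m1*x1 + m2*x2) / (m1 + m2)
COM = (2.95*0.491 + 4.5*0.781) / (2.95 + 4.5)
Numerator = 4.9630
Denominator = 7.4500
COM = 0.6662


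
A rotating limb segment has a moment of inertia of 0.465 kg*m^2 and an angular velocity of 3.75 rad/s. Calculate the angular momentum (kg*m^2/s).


L = I * omega
L = 0.465 * 3.75
L = 1.7438


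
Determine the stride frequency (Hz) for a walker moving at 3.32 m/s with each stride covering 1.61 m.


f = v / stride_length
f = 3.32 / 1.61
f = 2.0621


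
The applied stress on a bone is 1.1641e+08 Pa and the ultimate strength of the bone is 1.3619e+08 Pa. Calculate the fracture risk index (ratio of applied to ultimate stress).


FRI = applied / ultimate
FRI = 1.1641e+08 / 1.3619e+08
FRI = 0.8548


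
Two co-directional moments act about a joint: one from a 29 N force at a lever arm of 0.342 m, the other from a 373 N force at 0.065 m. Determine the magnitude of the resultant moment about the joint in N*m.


M = F1 * d1 + F2 * d2
M = 29 * 0.342 + 373 * 0.065
M = 9.9180 + 24.2450
M = 34.1630


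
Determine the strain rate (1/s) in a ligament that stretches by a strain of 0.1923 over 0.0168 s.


strain_rate = delta_strain / delta_t
strain_rate = 0.1923 / 0.0168
strain_rate = 11.4464


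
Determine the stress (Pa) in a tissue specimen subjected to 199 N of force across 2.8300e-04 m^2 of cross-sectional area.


stress = F / A
stress = 199 / 2.8300e-04
stress = 703180.2120


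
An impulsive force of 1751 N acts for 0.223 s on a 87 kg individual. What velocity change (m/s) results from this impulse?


J = F * dt = 1751 * 0.223 = 390.4730 N*s
delta_v = J / m
delta_v = 390.4730 / 87
delta_v = 4.4882


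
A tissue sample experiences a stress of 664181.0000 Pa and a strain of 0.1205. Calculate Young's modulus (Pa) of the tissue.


E = stress / strain
E = 664181.0000 / 0.1205
E = 5.5119e+06


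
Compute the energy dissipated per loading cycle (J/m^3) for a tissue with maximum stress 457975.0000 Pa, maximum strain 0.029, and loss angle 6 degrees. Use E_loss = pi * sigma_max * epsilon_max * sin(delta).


E_loss = pi * sigma_max * epsilon_max * sin(delta)
delta = 6 deg = 0.1047 rad
sin(delta) = 0.1045
E_loss = pi * 457975.0000 * 0.029 * 0.1045
E_loss = 4361.3828


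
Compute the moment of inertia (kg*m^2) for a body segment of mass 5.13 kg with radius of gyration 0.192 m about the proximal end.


I = m * k^2
I = 5.13 * 0.192^2
k^2 = 0.0369
I = 0.1891


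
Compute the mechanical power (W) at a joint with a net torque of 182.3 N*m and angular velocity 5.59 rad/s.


P = M * omega
P = 182.3 * 5.59
P = 1019.0570


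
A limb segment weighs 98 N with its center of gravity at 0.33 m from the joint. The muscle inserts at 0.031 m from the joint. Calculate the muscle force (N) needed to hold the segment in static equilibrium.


F_muscle = W * d_load / d_muscle
F_muscle = 98 * 0.33 / 0.031
Numerator = 32.3400
F_muscle = 1043.2258


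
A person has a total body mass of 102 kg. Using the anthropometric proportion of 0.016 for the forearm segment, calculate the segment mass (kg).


m_segment = body_mass * fraction
m_segment = 102 * 0.016
m_segment = 1.6320


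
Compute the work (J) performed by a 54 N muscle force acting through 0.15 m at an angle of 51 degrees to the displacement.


W = F * d * cos(theta)
theta = 51 deg = 0.8901 rad
cos(theta) = 0.6293
W = 54 * 0.15 * 0.6293
W = 5.0975


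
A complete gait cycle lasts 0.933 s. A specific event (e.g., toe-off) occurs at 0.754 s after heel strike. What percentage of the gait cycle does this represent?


pct = (event_time / cycle_time) * 100
pct = (0.754 / 0.933) * 100
ratio = 0.8081
pct = 80.8146


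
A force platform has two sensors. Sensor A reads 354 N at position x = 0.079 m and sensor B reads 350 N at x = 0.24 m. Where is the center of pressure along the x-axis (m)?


COP_x = (F1*x1 + F2*x2) / (F1 + F2)
COP_x = (354*0.079 + 350*0.24) / (354 + 350)
Numerator = 111.9660
Denominator = 704
COP_x = 0.1590


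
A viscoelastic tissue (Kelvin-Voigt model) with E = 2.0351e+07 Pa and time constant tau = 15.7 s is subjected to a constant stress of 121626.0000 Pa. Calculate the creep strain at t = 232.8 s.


epsilon(t) = (sigma/E) * (1 - exp(-t/tau))
sigma/E = 121626.0000 / 2.0351e+07 = 0.0060
exp(-t/tau) = exp(-232.8 / 15.7) = 3.6330e-07
epsilon = 0.0060 * (1 - 3.6330e-07)
epsilon = 0.0060


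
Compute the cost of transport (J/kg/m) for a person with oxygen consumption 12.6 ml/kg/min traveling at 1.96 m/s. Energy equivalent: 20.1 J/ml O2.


Power per kg = VO2 * 20.1 / 60
Power per kg = 12.6 * 20.1 / 60 = 4.2210 W/kg
Cost = power_per_kg / speed
Cost = 4.2210 / 1.96
Cost = 2.1536


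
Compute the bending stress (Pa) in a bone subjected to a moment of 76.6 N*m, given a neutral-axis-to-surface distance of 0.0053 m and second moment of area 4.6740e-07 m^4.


sigma = M * c / I
sigma = 76.6 * 0.0053 / 4.6740e-07
M * c = 0.4060
sigma = 868592.2122


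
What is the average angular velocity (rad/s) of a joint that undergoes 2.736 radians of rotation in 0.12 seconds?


omega = delta_theta / delta_t
omega = 2.736 / 0.12
omega = 22.8000


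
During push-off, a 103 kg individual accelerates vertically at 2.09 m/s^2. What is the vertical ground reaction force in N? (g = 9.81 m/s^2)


GRF = m * (g + a)
GRF = 103 * (9.81 + 2.09)
GRF = 103 * 11.9000
GRF = 1225.7000


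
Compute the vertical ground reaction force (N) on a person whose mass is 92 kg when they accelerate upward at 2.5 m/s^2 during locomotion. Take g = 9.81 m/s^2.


GRF = m * (g + a)
GRF = 92 * (9.81 + 2.5)
GRF = 92 * 12.3100
GRF = 1132.5200


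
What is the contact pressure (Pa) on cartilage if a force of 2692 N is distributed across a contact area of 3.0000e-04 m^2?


P = F / A
P = 2692 / 3.0000e-04
P = 8.9733e+06


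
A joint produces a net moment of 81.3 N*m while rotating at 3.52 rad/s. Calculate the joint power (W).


P = M * omega
P = 81.3 * 3.52
P = 286.1760


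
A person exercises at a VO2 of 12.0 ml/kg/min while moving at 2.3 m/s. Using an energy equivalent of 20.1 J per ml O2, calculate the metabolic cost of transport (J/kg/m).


Power per kg = VO2 * 20.1 / 60
Power per kg = 12.0 * 20.1 / 60 = 4.0200 W/kg
Cost = power_per_kg / speed
Cost = 4.0200 / 2.3
Cost = 1.7478


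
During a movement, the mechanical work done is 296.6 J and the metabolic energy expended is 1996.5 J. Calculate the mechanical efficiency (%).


eta = (W_mech / E_meta) * 100
eta = (296.6 / 1996.5) * 100
ratio = 0.1486
eta = 14.8560


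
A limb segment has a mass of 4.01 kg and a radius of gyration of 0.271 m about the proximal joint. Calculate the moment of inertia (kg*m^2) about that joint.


I = m * k^2
I = 4.01 * 0.271^2
k^2 = 0.0734
I = 0.2945


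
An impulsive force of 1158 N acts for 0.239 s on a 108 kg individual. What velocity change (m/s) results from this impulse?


J = F * dt = 1158 * 0.239 = 276.7620 N*s
delta_v = J / m
delta_v = 276.7620 / 108
delta_v = 2.5626


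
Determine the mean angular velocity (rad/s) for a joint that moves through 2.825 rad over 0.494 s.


omega = delta_theta / delta_t
omega = 2.825 / 0.494
omega = 5.7186


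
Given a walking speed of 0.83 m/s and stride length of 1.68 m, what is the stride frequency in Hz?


f = v / stride_length
f = 0.83 / 1.68
f = 0.4940


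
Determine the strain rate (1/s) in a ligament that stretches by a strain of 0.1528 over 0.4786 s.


strain_rate = delta_strain / delta_t
strain_rate = 0.1528 / 0.4786
strain_rate = 0.3193


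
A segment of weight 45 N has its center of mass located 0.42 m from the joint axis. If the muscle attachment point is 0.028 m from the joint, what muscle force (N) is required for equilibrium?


F_muscle = W * d_load / d_muscle
F_muscle = 45 * 0.42 / 0.028
Numerator = 18.9000
F_muscle = 675.0000


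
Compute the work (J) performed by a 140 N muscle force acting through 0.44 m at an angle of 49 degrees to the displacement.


W = F * d * cos(theta)
theta = 49 deg = 0.8552 rad
cos(theta) = 0.6561
W = 140 * 0.44 * 0.6561
W = 40.4132


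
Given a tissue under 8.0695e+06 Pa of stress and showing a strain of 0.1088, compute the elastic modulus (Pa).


E = stress / strain
E = 8.0695e+06 / 0.1088
E = 7.4168e+07


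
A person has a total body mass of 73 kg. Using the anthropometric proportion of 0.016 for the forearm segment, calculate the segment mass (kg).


m_segment = body_mass * fraction
m_segment = 73 * 0.016
m_segment = 1.1680


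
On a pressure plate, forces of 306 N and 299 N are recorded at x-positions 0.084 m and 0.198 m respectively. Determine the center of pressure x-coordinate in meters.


COP_x = (F1*x1 + F2*x2) / (F1 + F2)
COP_x = (306*0.084 + 299*0.198) / (306 + 299)
Numerator = 84.9060
Denominator = 605
COP_x = 0.1403


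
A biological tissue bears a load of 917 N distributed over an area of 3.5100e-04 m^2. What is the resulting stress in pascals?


stress = F / A
stress = 917 / 3.5100e-04
stress = 2.6125e+06


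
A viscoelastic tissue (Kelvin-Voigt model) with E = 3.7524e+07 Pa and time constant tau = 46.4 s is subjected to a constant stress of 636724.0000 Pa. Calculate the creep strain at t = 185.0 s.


epsilon(t) = (sigma/E) * (1 - exp(-t/tau))
sigma/E = 636724.0000 / 3.7524e+07 = 0.0170
exp(-t/tau) = exp(-185.0 / 46.4) = 0.0186
epsilon = 0.0170 * (1 - 0.0186)
epsilon = 0.0167


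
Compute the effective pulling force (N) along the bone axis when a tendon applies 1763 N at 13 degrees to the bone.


F_eff = F_tendon * cos(theta)
theta = 13 deg = 0.2269 rad
cos(theta) = 0.9744
F_eff = 1763 * 0.9744
F_eff = 1717.8144


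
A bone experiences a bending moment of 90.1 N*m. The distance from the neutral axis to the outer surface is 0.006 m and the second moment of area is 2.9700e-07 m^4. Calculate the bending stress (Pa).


sigma = M * c / I
sigma = 90.1 * 0.006 / 2.9700e-07
M * c = 0.5406
sigma = 1.8202e+06


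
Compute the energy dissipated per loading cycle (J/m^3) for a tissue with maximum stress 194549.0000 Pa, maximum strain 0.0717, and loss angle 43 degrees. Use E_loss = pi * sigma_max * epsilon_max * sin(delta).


E_loss = pi * sigma_max * epsilon_max * sin(delta)
delta = 43 deg = 0.7505 rad
sin(delta) = 0.6820
E_loss = pi * 194549.0000 * 0.0717 * 0.6820
E_loss = 29886.9338


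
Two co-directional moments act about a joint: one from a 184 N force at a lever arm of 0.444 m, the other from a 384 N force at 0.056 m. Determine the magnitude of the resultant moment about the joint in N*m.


M = F1 * d1 + F2 * d2
M = 184 * 0.444 + 384 * 0.056
M = 81.6960 + 21.5040
M = 103.2000


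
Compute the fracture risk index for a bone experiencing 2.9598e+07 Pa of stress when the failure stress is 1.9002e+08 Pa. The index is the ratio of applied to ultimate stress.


FRI = applied / ultimate
FRI = 2.9598e+07 / 1.9002e+08
FRI = 0.1558


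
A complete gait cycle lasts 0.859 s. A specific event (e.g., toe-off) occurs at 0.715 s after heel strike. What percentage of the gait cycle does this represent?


pct = (event_time / cycle_time) * 100
pct = (0.715 / 0.859) * 100
ratio = 0.8324
pct = 83.2363


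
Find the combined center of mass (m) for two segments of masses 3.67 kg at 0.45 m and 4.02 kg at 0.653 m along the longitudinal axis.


COM = (m1*x1 + m2*x2) / (m1 + m2)
COM = (3.67*0.45 + 4.02*0.653) / (3.67 + 4.02)
Numerator = 4.2766
Denominator = 7.6900
COM = 0.5561


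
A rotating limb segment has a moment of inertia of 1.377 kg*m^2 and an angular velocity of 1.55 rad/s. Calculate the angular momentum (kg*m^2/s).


L = I * omega
L = 1.377 * 1.55
L = 2.1343


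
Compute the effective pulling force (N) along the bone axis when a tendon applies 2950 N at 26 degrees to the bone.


F_eff = F_tendon * cos(theta)
theta = 26 deg = 0.4538 rad
cos(theta) = 0.8988
F_eff = 2950 * 0.8988
F_eff = 2651.4424


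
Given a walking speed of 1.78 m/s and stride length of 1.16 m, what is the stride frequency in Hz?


f = v / stride_length
f = 1.78 / 1.16
f = 1.5345


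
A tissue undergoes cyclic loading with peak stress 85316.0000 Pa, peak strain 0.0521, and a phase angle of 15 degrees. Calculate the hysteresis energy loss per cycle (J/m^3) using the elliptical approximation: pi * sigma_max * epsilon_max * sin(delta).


E_loss = pi * sigma_max * epsilon_max * sin(delta)
delta = 15 deg = 0.2618 rad
sin(delta) = 0.2588
E_loss = pi * 85316.0000 * 0.0521 * 0.2588
E_loss = 3614.2177


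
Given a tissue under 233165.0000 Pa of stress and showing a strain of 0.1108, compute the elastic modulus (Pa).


E = stress / strain
E = 233165.0000 / 0.1108
E = 2.1044e+06


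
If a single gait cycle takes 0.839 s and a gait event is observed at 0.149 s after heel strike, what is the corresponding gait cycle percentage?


pct = (event_time / cycle_time) * 100
pct = (0.149 / 0.839) * 100
ratio = 0.1776
pct = 17.7592


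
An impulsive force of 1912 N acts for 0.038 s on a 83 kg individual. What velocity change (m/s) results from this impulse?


J = F * dt = 1912 * 0.038 = 72.6560 N*s
delta_v = J / m
delta_v = 72.6560 / 83
delta_v = 0.8754


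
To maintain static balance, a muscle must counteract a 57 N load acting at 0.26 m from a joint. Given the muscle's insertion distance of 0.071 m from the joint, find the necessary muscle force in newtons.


F_muscle = W * d_load / d_muscle
F_muscle = 57 * 0.26 / 0.071
Numerator = 14.8200
F_muscle = 208.7324


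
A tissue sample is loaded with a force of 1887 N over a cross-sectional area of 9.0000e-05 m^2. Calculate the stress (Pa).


stress = F / A
stress = 1887 / 9.0000e-05
stress = 2.0967e+07


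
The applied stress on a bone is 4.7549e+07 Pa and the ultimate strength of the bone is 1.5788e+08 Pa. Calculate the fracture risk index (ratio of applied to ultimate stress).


FRI = applied / ultimate
FRI = 4.7549e+07 / 1.5788e+08
FRI = 0.3012


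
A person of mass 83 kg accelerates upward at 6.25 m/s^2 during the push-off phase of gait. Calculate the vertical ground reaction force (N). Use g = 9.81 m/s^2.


GRF = m * (g + a)
GRF = 83 * (9.81 + 6.25)
GRF = 83 * 16.0600
GRF = 1332.9800


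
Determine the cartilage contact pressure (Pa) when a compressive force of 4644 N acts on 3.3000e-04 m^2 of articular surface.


P = F / A
P = 4644 / 3.3000e-04
P = 1.4073e+07


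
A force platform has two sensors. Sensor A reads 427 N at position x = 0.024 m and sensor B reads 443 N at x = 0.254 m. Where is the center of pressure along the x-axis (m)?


COP_x = (F1*x1 + F2*x2) / (F1 + F2)
COP_x = (427*0.024 + 443*0.254) / (427 + 443)
Numerator = 122.7700
Denominator = 870
COP_x = 0.1411


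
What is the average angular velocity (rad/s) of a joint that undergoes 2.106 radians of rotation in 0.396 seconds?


omega = delta_theta / delta_t
omega = 2.106 / 0.396
omega = 5.3182


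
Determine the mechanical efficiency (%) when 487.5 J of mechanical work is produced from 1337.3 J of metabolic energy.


eta = (W_mech / E_meta) * 100
eta = (487.5 / 1337.3) * 100
ratio = 0.3645
eta = 36.4540


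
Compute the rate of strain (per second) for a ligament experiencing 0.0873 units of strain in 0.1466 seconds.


strain_rate = delta_strain / delta_t
strain_rate = 0.0873 / 0.1466
strain_rate = 0.5955


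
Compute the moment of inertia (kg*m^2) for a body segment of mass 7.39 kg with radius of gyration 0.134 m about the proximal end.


I = m * k^2
I = 7.39 * 0.134^2
k^2 = 0.0180
I = 0.1327


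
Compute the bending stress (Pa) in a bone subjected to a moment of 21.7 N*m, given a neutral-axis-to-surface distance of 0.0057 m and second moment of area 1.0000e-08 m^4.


sigma = M * c / I
sigma = 21.7 * 0.0057 / 1.0000e-08
M * c = 0.1237
sigma = 1.2369e+07


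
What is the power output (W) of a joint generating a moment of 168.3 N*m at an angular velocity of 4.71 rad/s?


P = M * omega
P = 168.3 * 4.71
P = 792.6930


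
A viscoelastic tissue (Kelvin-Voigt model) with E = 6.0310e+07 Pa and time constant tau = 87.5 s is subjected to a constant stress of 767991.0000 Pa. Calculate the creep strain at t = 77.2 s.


epsilon(t) = (sigma/E) * (1 - exp(-t/tau))
sigma/E = 767991.0000 / 6.0310e+07 = 0.0127
exp(-t/tau) = exp(-77.2 / 87.5) = 0.4138
epsilon = 0.0127 * (1 - 0.4138)
epsilon = 0.0075


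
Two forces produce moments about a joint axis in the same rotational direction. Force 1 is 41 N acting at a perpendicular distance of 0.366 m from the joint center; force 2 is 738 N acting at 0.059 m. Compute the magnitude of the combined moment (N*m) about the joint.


M = F1 * d1 + F2 * d2
M = 41 * 0.366 + 738 * 0.059
M = 15.0060 + 43.5420
M = 58.5480


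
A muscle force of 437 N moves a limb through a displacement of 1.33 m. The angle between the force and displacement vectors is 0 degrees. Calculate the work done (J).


W = F * d * cos(theta)
theta = 0 deg = 0.0000 rad
cos(theta) = 1.0000
W = 437 * 1.33 * 1.0000
W = 581.2100


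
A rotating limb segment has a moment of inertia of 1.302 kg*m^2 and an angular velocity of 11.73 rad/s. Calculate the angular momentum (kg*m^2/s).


L = I * omega
L = 1.302 * 11.73
L = 15.2725


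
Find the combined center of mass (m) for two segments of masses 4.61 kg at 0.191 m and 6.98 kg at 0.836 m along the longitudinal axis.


COM = (m1*x1 + m2*x2) / (m1 + m2)
COM = (4.61*0.191 + 6.98*0.836) / (4.61 + 6.98)
Numerator = 6.7158
Denominator = 11.5900
COM = 0.5794


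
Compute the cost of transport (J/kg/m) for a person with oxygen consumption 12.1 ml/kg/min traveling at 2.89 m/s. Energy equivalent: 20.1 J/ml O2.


Power per kg = VO2 * 20.1 / 60
Power per kg = 12.1 * 20.1 / 60 = 4.0535 W/kg
Cost = power_per_kg / speed
Cost = 4.0535 / 2.89
Cost = 1.4026


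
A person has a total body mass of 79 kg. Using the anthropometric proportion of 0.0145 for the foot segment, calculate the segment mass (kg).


m_segment = body_mass * fraction
m_segment = 79 * 0.0145
m_segment = 1.1455


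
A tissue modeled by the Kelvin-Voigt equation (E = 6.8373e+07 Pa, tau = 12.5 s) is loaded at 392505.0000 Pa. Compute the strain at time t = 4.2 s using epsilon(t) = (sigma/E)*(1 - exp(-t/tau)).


epsilon(t) = (sigma/E) * (1 - exp(-t/tau))
sigma/E = 392505.0000 / 6.8373e+07 = 0.0057
exp(-t/tau) = exp(-4.2 / 12.5) = 0.7146
epsilon = 0.0057 * (1 - 0.7146)
epsilon = 0.0016


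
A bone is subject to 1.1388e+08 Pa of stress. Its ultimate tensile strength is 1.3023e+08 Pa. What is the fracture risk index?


FRI = applied / ultimate
FRI = 1.1388e+08 / 1.3023e+08
FRI = 0.8745


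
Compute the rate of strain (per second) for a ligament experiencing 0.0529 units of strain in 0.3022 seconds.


strain_rate = delta_strain / delta_t
strain_rate = 0.0529 / 0.3022
strain_rate = 0.1750


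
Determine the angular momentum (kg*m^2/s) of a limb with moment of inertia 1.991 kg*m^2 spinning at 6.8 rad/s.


L = I * omega
L = 1.991 * 6.8
L = 13.5388


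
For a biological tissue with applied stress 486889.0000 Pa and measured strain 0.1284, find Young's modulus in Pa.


E = stress / strain
E = 486889.0000 / 0.1284
E = 3.7920e+06


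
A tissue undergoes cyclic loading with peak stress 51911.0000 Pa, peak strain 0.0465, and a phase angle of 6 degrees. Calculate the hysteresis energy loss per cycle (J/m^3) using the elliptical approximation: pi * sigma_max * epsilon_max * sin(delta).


E_loss = pi * sigma_max * epsilon_max * sin(delta)
delta = 6 deg = 0.1047 rad
sin(delta) = 0.1045
E_loss = pi * 51911.0000 * 0.0465 * 0.1045
E_loss = 792.6780


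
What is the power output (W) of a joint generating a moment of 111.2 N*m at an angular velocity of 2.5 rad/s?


P = M * omega
P = 111.2 * 2.5
P = 278.0000


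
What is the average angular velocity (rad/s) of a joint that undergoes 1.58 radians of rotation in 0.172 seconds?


omega = delta_theta / delta_t
omega = 1.58 / 0.172
omega = 9.1860


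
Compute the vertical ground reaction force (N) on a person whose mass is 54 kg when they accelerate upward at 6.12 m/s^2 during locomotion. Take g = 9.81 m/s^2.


GRF = m * (g + a)
GRF = 54 * (9.81 + 6.12)
GRF = 54 * 15.9300
GRF = 860.2200


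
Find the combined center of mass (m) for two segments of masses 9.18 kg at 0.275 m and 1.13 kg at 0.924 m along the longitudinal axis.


COM = (m1*x1 + m2*x2) / (m1 + m2)
COM = (9.18*0.275 + 1.13*0.924) / (9.18 + 1.13)
Numerator = 3.5686
Denominator = 10.3100
COM = 0.3461


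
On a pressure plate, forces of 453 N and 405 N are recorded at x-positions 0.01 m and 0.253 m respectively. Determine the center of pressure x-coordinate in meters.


COP_x = (F1*x1 + F2*x2) / (F1 + F2)
COP_x = (453*0.01 + 405*0.253) / (453 + 405)
Numerator = 106.9950
Denominator = 858
COP_x = 0.1247


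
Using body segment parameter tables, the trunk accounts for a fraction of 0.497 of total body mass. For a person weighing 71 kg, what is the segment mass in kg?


m_segment = body_mass * fraction
m_segment = 71 * 0.497
m_segment = 35.2870


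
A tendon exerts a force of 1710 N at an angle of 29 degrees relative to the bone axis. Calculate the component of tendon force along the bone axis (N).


F_eff = F_tendon * cos(theta)
theta = 29 deg = 0.5061 rad
cos(theta) = 0.8746
F_eff = 1710 * 0.8746
F_eff = 1495.5997


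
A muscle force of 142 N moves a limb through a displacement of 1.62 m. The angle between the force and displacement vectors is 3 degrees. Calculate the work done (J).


W = F * d * cos(theta)
theta = 3 deg = 0.0524 rad
cos(theta) = 0.9986
W = 142 * 1.62 * 0.9986
W = 229.7247


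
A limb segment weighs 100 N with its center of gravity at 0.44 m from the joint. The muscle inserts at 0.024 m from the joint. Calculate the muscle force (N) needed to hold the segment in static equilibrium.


F_muscle = W * d_load / d_muscle
F_muscle = 100 * 0.44 / 0.024
Numerator = 44.0000
F_muscle = 1833.3333


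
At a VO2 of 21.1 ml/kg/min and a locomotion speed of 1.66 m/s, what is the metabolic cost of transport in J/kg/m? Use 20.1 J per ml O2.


Power per kg = VO2 * 20.1 / 60
Power per kg = 21.1 * 20.1 / 60 = 7.0685 W/kg
Cost = power_per_kg / speed
Cost = 7.0685 / 1.66
Cost = 4.2581


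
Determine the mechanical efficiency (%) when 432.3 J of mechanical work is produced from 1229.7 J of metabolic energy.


eta = (W_mech / E_meta) * 100
eta = (432.3 / 1229.7) * 100
ratio = 0.3515
eta = 35.1549


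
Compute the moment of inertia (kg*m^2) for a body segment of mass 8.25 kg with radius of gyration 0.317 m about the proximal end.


I = m * k^2
I = 8.25 * 0.317^2
k^2 = 0.1005
I = 0.8290


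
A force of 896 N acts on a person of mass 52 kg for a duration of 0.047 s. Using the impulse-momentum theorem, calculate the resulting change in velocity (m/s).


J = F * dt = 896 * 0.047 = 42.1120 N*s
delta_v = J / m
delta_v = 42.1120 / 52
delta_v = 0.8098


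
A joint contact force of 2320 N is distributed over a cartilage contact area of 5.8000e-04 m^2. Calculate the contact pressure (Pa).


P = F / A
P = 2320 / 5.8000e-04
P = 4.0000e+06


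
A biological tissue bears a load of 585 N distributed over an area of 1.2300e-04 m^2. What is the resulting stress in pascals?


stress = F / A
stress = 585 / 1.2300e-04
stress = 4.7561e+06


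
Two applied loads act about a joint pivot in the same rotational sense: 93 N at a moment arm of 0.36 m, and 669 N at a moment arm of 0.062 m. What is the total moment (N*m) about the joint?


M = F1 * d1 + F2 * d2
M = 93 * 0.36 + 669 * 0.062
M = 33.4800 + 41.4780
M = 74.9580


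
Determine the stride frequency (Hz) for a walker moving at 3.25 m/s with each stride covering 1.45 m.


f = v / stride_length
f = 3.25 / 1.45
f = 2.2414


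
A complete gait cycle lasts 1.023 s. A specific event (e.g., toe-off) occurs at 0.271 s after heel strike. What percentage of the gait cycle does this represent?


pct = (event_time / cycle_time) * 100
pct = (0.271 / 1.023) * 100
ratio = 0.2649
pct = 26.4907


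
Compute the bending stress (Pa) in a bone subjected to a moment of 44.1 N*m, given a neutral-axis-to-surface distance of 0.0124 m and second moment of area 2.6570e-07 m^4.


sigma = M * c / I
sigma = 44.1 * 0.0124 / 2.6570e-07
M * c = 0.5468
sigma = 2.0581e+06


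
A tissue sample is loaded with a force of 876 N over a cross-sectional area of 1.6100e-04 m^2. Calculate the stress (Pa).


stress = F / A
stress = 876 / 1.6100e-04
stress = 5.4410e+06


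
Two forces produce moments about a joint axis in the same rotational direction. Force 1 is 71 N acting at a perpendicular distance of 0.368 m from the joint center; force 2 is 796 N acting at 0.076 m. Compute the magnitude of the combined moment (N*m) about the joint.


M = F1 * d1 + F2 * d2
M = 71 * 0.368 + 796 * 0.076
M = 26.1280 + 60.4960
M = 86.6240


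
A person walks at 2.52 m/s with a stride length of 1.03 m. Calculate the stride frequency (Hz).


f = v / stride_length
f = 2.52 / 1.03
f = 2.4466


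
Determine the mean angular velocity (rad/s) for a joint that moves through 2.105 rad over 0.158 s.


omega = delta_theta / delta_t
omega = 2.105 / 0.158
omega = 13.3228


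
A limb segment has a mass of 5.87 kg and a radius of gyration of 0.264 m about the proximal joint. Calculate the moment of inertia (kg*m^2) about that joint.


I = m * k^2
I = 5.87 * 0.264^2
k^2 = 0.0697
I = 0.4091


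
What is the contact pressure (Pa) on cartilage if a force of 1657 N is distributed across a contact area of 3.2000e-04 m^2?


P = F / A
P = 1657 / 3.2000e-04
P = 5.1781e+06


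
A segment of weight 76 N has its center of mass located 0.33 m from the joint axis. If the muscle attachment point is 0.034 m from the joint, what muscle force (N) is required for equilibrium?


F_muscle = W * d_load / d_muscle
F_muscle = 76 * 0.33 / 0.034
Numerator = 25.0800
F_muscle = 737.6471


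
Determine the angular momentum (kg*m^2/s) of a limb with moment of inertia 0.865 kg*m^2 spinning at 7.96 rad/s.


L = I * omega
L = 0.865 * 7.96
L = 6.8854


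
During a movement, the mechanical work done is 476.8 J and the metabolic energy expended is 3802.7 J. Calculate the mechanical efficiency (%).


eta = (W_mech / E_meta) * 100
eta = (476.8 / 3802.7) * 100
ratio = 0.1254
eta = 12.5385


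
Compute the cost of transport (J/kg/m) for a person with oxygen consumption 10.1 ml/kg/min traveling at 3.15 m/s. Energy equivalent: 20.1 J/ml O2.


Power per kg = VO2 * 20.1 / 60
Power per kg = 10.1 * 20.1 / 60 = 3.3835 W/kg
Cost = power_per_kg / speed
Cost = 3.3835 / 3.15
Cost = 1.0741


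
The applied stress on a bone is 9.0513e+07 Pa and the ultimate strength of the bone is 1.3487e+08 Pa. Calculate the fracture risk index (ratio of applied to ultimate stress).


FRI = applied / ultimate
FRI = 9.0513e+07 / 1.3487e+08
FRI = 0.6711


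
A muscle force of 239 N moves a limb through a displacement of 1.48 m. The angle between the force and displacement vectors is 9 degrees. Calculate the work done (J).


W = F * d * cos(theta)
theta = 9 deg = 0.1571 rad
cos(theta) = 0.9877
W = 239 * 1.48 * 0.9877
W = 349.3651


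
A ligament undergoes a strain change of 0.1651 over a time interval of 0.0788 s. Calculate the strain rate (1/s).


strain_rate = delta_strain / delta_t
strain_rate = 0.1651 / 0.0788
strain_rate = 2.0952


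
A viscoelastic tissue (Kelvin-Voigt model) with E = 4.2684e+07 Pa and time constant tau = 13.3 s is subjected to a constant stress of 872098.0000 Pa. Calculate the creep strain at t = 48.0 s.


epsilon(t) = (sigma/E) * (1 - exp(-t/tau))
sigma/E = 872098.0000 / 4.2684e+07 = 0.0204
exp(-t/tau) = exp(-48.0 / 13.3) = 0.0271
epsilon = 0.0204 * (1 - 0.0271)
epsilon = 0.0199


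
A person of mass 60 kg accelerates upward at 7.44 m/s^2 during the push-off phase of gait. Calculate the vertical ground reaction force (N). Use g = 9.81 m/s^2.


GRF = m * (g + a)
GRF = 60 * (9.81 + 7.44)
GRF = 60 * 17.2500
GRF = 1035.0000


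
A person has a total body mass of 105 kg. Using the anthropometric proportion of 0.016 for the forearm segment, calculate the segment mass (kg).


m_segment = body_mass * fraction
m_segment = 105 * 0.016
m_segment = 1.6800


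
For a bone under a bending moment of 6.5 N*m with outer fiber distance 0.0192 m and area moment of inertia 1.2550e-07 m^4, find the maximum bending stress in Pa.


sigma = M * c / I
sigma = 6.5 * 0.0192 / 1.2550e-07
M * c = 0.1248
sigma = 994422.3108


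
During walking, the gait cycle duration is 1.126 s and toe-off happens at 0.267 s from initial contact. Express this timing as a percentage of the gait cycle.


pct = (event_time / cycle_time) * 100
pct = (0.267 / 1.126) * 100
ratio = 0.2371
pct = 23.7123


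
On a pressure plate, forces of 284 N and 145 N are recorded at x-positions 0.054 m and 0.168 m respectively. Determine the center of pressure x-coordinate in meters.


COP_x = (F1*x1 + F2*x2) / (F1 + F2)
COP_x = (284*0.054 + 145*0.168) / (284 + 145)
Numerator = 39.6960
Denominator = 429
COP_x = 0.0925


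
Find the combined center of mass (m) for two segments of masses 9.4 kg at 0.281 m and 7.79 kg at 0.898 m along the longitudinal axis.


COM = (m1*x1 + m2*x2) / (m1 + m2)
COM = (9.4*0.281 + 7.79*0.898) / (9.4 + 7.79)
Numerator = 9.6368
Denominator = 17.1900
COM = 0.5606


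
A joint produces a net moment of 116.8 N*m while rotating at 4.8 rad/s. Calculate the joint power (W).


P = M * omega
P = 116.8 * 4.8
P = 560.6400


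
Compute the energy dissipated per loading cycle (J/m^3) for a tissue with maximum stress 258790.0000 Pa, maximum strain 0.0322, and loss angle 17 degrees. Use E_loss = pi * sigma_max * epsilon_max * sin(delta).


E_loss = pi * sigma_max * epsilon_max * sin(delta)
delta = 17 deg = 0.2967 rad
sin(delta) = 0.2924
E_loss = pi * 258790.0000 * 0.0322 * 0.2924
E_loss = 7654.0021


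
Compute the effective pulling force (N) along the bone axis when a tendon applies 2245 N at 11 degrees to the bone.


F_eff = F_tendon * cos(theta)
theta = 11 deg = 0.1920 rad
cos(theta) = 0.9816
F_eff = 2245 * 0.9816
F_eff = 2203.7530


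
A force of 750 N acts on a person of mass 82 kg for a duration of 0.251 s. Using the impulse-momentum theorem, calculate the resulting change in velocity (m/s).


J = F * dt = 750 * 0.251 = 188.2500 N*s
delta_v = J / m
delta_v = 188.2500 / 82
delta_v = 2.2957


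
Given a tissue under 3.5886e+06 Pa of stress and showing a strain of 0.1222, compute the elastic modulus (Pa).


E = stress / strain
E = 3.5886e+06 / 0.1222
E = 2.9367e+07


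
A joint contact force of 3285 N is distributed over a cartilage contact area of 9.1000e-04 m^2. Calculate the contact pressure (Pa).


P = F / A
P = 3285 / 9.1000e-04
P = 3.6099e+06


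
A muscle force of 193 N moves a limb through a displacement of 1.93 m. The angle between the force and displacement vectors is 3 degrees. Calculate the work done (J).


W = F * d * cos(theta)
theta = 3 deg = 0.0524 rad
cos(theta) = 0.9986
W = 193 * 1.93 * 0.9986
W = 371.9795


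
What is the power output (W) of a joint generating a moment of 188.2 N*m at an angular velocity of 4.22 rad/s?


P = M * omega
P = 188.2 * 4.22
P = 794.2040


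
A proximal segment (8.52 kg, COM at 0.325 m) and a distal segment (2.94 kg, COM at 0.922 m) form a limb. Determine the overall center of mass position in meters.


COM = (m1*x1 + m2*x2) / (m1 + m2)
COM = (8.52*0.325 + 2.94*0.922) / (8.52 + 2.94)
Numerator = 5.4797
Denominator = 11.4600
COM = 0.4782


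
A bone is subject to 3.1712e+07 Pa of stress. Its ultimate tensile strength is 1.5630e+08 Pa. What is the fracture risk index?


FRI = applied / ultimate
FRI = 3.1712e+07 / 1.5630e+08
FRI = 0.2029


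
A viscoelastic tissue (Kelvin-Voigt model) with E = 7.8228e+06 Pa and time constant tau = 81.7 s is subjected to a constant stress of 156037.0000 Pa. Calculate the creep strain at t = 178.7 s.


epsilon(t) = (sigma/E) * (1 - exp(-t/tau))
sigma/E = 156037.0000 / 7.8228e+06 = 0.0199
exp(-t/tau) = exp(-178.7 / 81.7) = 0.1122
epsilon = 0.0199 * (1 - 0.1122)
epsilon = 0.0177


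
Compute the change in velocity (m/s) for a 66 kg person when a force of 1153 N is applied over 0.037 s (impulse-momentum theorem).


J = F * dt = 1153 * 0.037 = 42.6610 N*s
delta_v = J / m
delta_v = 42.6610 / 66
delta_v = 0.6464


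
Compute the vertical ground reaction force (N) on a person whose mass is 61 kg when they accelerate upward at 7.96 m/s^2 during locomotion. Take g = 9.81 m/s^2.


GRF = m * (g + a)
GRF = 61 * (9.81 + 7.96)
GRF = 61 * 17.7700
GRF = 1083.9700


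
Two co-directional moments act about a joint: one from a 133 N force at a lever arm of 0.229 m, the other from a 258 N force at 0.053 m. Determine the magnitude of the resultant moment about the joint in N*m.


M = F1 * d1 + F2 * d2
M = 133 * 0.229 + 258 * 0.053
M = 30.4570 + 13.6740
M = 44.1310


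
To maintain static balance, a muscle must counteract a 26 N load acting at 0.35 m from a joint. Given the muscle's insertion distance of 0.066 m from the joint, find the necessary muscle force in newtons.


F_muscle = W * d_load / d_muscle
F_muscle = 26 * 0.35 / 0.066
Numerator = 9.1000
F_muscle = 137.8788


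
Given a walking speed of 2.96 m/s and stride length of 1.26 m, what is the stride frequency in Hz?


f = v / stride_length
f = 2.96 / 1.26
f = 2.3492


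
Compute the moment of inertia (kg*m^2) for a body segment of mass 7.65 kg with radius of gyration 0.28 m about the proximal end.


I = m * k^2
I = 7.65 * 0.28^2
k^2 = 0.0784
I = 0.5998


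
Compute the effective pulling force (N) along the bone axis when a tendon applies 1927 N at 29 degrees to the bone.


F_eff = F_tendon * cos(theta)
theta = 29 deg = 0.5061 rad
cos(theta) = 0.8746
F_eff = 1927 * 0.8746
F_eff = 1685.3922


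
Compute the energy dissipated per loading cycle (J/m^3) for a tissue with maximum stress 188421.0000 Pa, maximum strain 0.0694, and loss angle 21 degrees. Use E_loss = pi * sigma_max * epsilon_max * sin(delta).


E_loss = pi * sigma_max * epsilon_max * sin(delta)
delta = 21 deg = 0.3665 rad
sin(delta) = 0.3584
E_loss = pi * 188421.0000 * 0.0694 * 0.3584
E_loss = 14722.0338
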